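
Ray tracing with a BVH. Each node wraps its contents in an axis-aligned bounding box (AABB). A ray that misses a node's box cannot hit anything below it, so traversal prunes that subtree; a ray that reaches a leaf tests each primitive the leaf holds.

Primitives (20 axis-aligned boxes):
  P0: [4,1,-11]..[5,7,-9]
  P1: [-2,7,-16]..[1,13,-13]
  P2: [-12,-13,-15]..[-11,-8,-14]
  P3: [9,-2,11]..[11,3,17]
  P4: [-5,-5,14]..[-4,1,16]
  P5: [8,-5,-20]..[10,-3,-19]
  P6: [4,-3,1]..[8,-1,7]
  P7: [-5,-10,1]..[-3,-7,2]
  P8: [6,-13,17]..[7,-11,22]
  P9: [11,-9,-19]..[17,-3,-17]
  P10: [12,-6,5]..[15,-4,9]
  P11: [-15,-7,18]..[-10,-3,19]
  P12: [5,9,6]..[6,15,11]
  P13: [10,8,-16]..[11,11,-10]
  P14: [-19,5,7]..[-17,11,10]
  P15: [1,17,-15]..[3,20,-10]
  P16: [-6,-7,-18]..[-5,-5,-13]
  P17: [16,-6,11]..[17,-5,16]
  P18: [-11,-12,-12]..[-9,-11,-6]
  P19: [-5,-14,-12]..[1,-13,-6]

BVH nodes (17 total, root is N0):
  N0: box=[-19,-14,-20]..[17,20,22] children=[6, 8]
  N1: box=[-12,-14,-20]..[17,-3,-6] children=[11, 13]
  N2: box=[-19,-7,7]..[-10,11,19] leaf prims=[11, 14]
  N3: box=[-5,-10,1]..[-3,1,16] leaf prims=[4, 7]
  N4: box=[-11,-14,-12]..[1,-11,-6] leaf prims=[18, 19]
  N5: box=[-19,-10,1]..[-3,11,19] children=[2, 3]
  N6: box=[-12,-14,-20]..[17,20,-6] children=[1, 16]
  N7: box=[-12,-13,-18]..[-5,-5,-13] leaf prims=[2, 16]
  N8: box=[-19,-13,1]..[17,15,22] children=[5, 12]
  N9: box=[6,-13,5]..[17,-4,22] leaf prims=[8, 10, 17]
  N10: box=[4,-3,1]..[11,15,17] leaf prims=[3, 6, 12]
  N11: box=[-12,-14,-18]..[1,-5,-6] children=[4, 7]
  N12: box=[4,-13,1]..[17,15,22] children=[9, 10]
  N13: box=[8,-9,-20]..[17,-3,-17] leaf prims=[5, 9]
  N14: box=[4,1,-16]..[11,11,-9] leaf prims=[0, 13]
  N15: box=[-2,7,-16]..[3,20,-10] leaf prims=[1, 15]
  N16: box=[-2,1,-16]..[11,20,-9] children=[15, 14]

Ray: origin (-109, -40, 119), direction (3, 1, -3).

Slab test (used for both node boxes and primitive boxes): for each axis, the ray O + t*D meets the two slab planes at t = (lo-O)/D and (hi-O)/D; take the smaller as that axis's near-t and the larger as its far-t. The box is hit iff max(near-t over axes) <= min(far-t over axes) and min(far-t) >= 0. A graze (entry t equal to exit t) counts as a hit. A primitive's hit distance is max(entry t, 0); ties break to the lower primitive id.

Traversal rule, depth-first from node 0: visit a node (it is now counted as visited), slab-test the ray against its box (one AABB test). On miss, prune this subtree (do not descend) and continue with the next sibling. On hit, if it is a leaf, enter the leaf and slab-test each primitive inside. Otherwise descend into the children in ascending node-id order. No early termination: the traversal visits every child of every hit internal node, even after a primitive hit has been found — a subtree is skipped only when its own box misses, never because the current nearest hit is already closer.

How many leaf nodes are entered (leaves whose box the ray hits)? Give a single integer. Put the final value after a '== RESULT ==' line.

Traverse from the root:
N0 x:[30,42] y:[26,60] z:[97/3,139/3] -> hit [97/3,42], descend [6, 8]
  N6 x:[97/3,42] y:[26,60] z:[125/3,139/3] -> hit [125/3,42], descend [1, 16]
    N1 x:[97/3,42] y:[26,37] z:[125/3,139/3] -> miss, prune
    N16 x:[107/3,40] y:[41,60] z:[128/3,45] -> miss, prune
  N8 x:[30,42] y:[27,55] z:[97/3,118/3] -> hit [97/3,118/3], descend [5, 12]
    N5 x:[30,106/3] y:[30,51] z:[100/3,118/3] -> hit [100/3,106/3], descend [2, 3]
      N2 x:[30,33] y:[33,51] z:[100/3,112/3] -> miss, prune
      N3 x:[104/3,106/3] y:[30,41] z:[103/3,118/3] -> hit [104/3,106/3] leaf, test {P4@t=35, P7(miss)}
    N12 x:[113/3,42] y:[27,55] z:[97/3,118/3] -> hit [113/3,118/3], descend [9, 10]
      N9 x:[115/3,42] y:[27,36] z:[97/3,38] -> miss, prune
      N10 x:[113/3,40] y:[37,55] z:[34,118/3] -> hit [113/3,118/3] leaf, test {P3(miss), P6@t=113/3, P12(miss)}

Summary -> nodes [0, 6, 1, 16, 8, 5, 2, 3, 12, 9, 10]; box-tests=11; leaf-entries=2; first=P4

== RESULT ==
2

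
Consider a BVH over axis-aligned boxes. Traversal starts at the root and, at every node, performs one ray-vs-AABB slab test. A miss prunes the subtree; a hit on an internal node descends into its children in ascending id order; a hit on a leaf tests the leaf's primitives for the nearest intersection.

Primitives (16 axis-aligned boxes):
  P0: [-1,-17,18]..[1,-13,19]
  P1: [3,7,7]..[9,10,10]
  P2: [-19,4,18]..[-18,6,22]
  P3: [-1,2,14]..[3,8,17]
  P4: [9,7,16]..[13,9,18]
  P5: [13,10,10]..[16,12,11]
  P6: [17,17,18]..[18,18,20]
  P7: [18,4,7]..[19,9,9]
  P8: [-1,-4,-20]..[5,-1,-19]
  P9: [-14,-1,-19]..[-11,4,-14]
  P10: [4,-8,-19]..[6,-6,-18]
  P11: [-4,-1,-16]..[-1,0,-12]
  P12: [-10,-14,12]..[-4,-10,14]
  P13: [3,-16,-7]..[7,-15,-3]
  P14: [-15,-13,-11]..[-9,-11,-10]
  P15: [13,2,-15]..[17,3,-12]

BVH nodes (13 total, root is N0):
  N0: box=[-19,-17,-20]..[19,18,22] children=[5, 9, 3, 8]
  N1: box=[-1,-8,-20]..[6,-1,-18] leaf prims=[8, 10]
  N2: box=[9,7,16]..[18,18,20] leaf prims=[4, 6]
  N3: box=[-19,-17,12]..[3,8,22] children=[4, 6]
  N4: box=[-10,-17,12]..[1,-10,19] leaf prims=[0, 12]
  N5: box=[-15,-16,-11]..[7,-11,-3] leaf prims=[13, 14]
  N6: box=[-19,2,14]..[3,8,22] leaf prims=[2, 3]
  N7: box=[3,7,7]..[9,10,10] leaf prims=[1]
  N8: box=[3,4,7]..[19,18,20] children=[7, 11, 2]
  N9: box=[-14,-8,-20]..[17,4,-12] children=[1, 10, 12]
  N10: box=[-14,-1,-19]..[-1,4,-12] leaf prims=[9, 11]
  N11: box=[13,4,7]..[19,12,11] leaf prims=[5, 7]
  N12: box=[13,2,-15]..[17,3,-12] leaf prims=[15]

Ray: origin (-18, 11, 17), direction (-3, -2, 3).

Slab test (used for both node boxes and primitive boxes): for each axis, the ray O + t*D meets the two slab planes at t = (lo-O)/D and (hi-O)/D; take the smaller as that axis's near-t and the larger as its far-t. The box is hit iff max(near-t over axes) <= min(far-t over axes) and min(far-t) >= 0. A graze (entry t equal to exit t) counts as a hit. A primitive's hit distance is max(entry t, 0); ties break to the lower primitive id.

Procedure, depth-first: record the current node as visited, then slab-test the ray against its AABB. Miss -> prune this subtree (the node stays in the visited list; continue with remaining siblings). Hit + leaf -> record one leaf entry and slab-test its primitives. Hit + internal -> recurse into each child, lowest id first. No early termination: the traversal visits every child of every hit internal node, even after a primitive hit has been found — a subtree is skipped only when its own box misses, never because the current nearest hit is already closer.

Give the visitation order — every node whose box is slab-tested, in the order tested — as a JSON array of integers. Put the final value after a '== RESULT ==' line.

Walk:
N0 x:[-37/3,1/3] y:[-7/2,14] z:[-37/3,5/3] -> hit [-7/2,1/3], descend [3, 5, 8, 9]
  N3 x:[-7,1/3] y:[3/2,14] z:[-5/3,5/3] -> miss, prune
  N5 x:[-25/3,-1] y:[11,27/2] z:[-28/3,-20/3] -> miss, prune
  N8 x:[-37/3,-7] y:[-7/2,7/2] z:[-10/3,1] -> miss, prune
  N9 x:[-35/3,-4/3] y:[7/2,19/2] z:[-37/3,-29/3] -> miss, prune

order=[0, 3, 5, 8, 9]  |boxes|=5  |leaves|=0  hit=miss

== RESULT ==
[0, 3, 5, 8, 9]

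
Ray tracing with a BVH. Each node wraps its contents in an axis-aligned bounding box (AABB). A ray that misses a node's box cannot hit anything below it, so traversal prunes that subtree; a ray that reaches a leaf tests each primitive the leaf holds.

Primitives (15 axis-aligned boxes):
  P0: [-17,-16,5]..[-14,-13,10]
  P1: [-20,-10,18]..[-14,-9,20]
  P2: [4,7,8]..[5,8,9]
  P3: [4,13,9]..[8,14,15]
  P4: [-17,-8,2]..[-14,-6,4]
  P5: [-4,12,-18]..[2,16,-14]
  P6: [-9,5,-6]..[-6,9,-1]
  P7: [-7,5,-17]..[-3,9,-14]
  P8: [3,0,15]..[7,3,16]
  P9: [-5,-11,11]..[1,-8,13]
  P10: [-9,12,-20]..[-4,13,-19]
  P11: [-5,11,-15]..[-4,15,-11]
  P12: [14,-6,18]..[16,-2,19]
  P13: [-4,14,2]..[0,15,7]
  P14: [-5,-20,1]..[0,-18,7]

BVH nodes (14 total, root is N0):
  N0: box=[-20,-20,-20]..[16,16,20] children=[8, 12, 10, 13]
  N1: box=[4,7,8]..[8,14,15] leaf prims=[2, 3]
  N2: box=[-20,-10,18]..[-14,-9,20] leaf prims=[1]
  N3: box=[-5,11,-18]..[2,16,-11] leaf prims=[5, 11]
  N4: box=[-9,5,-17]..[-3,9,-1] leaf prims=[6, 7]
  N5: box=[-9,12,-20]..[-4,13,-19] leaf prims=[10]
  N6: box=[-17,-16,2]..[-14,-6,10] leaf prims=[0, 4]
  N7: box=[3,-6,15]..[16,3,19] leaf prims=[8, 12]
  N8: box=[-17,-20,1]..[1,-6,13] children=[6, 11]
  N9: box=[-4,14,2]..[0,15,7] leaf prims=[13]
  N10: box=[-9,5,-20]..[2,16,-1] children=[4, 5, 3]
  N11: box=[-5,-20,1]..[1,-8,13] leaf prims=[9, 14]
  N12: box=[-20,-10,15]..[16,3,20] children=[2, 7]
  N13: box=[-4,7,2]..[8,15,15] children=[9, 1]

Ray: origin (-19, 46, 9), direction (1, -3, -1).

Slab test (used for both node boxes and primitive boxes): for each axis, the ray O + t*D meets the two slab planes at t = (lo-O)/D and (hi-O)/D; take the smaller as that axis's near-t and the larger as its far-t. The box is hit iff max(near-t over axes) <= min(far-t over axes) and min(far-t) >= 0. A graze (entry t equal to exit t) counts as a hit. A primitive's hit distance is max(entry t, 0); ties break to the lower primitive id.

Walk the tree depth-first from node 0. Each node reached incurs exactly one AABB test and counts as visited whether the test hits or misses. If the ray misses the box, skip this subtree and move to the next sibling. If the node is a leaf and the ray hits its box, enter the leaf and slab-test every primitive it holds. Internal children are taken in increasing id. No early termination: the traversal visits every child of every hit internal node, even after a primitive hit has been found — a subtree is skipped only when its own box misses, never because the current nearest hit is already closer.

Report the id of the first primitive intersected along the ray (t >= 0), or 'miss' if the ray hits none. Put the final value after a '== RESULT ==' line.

Traverse from the root:
N0 x:[-1,35] y:[10,22] z:[-11,29] -> hit [10,22], descend [8, 10, 12, 13]
  N8 x:[2,20] y:[52/3,22] z:[-4,8] -> miss, prune
  N10 x:[10,21] y:[10,41/3] z:[10,29] -> hit [10,41/3], descend [3, 4, 5]
    N3 x:[14,21] y:[10,35/3] z:[20,27] -> miss, prune
    N4 x:[10,16] y:[37/3,41/3] z:[10,26] -> hit [37/3,41/3] leaf, test {P6@t=37/3, P7(miss)}
    N5 x:[10,15] y:[11,34/3] z:[28,29] -> miss, prune
  N12 x:[-1,35] y:[43/3,56/3] z:[-11,-6] -> miss, prune
  N13 x:[15,27] y:[31/3,13] z:[-6,7] -> miss, prune

order=[0, 8, 10, 3, 4, 5, 12, 13]  |boxes|=8  |leaves|=1  hit=P6

== RESULT ==
6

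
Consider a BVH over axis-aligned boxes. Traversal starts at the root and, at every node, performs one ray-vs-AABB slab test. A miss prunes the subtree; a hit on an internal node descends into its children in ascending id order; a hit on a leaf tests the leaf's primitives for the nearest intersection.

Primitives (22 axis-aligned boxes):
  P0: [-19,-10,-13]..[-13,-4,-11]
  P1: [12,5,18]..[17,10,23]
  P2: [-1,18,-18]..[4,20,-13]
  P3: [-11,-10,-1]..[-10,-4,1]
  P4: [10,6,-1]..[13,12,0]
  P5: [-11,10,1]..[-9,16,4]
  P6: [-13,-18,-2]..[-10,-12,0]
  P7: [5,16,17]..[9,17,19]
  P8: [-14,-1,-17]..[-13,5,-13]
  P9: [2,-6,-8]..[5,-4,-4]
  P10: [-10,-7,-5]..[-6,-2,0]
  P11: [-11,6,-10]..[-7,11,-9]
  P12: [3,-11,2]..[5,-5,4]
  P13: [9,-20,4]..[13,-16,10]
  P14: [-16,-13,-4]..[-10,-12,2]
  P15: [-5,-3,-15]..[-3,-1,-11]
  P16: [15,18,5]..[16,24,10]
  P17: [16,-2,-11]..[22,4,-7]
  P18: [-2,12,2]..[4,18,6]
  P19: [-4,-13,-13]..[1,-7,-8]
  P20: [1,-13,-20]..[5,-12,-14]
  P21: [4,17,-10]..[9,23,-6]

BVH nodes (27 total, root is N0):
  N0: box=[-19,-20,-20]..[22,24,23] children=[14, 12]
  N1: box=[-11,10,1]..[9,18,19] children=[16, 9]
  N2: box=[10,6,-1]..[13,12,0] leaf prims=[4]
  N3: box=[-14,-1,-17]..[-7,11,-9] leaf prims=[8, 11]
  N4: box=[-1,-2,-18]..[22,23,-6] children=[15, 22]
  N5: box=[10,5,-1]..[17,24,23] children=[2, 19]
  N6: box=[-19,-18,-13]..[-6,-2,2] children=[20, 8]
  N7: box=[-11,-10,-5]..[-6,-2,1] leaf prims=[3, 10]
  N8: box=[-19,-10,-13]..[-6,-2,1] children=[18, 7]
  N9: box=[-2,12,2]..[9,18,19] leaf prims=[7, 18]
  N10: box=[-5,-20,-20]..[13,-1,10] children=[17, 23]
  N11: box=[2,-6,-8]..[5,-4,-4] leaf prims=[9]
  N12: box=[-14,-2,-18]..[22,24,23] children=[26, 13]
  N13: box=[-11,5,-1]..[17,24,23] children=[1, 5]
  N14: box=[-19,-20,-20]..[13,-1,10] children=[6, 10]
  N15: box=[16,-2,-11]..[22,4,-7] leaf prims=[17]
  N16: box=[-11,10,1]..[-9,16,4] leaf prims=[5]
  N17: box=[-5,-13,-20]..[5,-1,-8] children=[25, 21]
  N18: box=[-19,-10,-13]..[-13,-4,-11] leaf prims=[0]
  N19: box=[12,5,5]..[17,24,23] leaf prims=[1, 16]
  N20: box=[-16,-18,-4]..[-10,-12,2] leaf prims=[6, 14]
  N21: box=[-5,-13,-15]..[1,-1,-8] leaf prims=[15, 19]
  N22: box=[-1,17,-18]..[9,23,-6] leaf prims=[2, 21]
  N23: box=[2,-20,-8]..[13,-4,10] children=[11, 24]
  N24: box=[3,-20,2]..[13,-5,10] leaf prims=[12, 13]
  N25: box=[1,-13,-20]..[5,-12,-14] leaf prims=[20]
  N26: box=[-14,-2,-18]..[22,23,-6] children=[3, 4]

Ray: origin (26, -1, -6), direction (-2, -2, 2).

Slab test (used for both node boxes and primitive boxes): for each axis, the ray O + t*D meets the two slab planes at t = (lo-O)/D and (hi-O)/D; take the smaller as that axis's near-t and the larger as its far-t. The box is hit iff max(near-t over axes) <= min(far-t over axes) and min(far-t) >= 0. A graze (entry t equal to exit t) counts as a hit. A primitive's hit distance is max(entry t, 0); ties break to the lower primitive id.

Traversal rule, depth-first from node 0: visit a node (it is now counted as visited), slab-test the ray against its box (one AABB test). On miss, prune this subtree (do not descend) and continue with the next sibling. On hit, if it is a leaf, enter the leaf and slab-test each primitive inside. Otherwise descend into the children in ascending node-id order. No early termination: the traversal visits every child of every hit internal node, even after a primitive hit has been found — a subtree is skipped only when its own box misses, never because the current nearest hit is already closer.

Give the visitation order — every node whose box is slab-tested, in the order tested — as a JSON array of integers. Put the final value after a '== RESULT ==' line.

Trace the traversal:
N0 x:[2,45/2] y:[-25/2,19/2] z:[-7,29/2] -> hit [2,19/2], descend [12, 14]
  N12 x:[2,20] y:[-25/2,1/2] z:[-6,29/2] -> miss, prune
  N14 x:[13/2,45/2] y:[0,19/2] z:[-7,8] -> hit [13/2,8], descend [6, 10]
    N6 x:[16,45/2] y:[1/2,17/2] z:[-7/2,4] -> miss, prune
    N10 x:[13/2,31/2] y:[0,19/2] z:[-7,8] -> hit [13/2,8], descend [17, 23]
      N17 x:[21/2,31/2] y:[0,6] z:[-7,-1] -> miss, prune
      N23 x:[13/2,12] y:[3/2,19/2] z:[-1,8] -> hit [13/2,8], descend [11, 24]
        N11 x:[21/2,12] y:[3/2,5/2] z:[-1,1] -> miss, prune
        N24 x:[13/2,23/2] y:[2,19/2] z:[4,8] -> hit [13/2,8] leaf, test {P12(miss), P13@t=15/2}

Visited [0, 12, 14, 6, 10, 17, 23, 11, 24]. Tests: 9 box, 1 leaf. Nearest: P13.

== RESULT ==
[0, 12, 14, 6, 10, 17, 23, 11, 24]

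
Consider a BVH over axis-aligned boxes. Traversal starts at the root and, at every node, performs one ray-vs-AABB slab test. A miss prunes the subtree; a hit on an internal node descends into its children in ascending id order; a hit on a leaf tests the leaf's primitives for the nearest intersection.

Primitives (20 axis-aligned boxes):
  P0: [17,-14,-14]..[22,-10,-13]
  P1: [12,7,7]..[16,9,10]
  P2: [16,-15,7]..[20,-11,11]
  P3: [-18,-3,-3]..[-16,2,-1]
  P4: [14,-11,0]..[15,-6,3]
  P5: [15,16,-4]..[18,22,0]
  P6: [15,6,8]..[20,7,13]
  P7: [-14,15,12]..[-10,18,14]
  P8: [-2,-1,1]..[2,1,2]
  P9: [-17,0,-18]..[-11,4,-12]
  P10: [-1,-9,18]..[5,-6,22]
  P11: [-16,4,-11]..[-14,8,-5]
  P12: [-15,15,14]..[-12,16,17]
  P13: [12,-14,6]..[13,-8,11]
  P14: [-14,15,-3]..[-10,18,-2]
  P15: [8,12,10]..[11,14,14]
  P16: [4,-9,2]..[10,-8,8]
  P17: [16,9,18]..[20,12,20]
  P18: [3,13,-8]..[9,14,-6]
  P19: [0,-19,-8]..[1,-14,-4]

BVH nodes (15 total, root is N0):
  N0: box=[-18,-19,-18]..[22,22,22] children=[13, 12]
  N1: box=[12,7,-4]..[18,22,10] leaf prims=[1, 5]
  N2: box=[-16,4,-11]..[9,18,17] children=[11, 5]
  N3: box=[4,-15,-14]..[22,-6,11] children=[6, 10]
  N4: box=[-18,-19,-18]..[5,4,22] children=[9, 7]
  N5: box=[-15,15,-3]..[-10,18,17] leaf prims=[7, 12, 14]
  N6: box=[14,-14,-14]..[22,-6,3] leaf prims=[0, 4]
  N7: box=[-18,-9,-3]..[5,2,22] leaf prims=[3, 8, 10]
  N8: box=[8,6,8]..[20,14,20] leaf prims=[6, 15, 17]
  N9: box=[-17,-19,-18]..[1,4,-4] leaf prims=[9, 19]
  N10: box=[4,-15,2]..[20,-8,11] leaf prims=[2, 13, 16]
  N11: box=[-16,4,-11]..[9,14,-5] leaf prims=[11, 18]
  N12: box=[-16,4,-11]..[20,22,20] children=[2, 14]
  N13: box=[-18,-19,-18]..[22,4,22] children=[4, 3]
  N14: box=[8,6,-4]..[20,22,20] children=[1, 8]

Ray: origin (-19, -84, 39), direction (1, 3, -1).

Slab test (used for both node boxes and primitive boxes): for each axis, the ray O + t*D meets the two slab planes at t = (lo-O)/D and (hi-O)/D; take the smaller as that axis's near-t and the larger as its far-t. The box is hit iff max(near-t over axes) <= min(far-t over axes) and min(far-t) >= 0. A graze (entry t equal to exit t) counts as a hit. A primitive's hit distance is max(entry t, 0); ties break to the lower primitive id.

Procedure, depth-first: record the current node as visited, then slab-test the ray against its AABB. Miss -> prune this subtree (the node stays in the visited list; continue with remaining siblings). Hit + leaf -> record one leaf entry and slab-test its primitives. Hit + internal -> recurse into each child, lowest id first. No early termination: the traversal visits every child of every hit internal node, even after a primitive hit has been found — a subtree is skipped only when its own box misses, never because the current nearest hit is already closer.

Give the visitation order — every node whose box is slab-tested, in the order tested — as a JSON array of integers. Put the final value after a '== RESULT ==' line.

Walk:
N0 x:[1,41] y:[65/3,106/3] z:[17,57] -> hit [65/3,106/3], descend [12, 13]
  N12 x:[3,39] y:[88/3,106/3] z:[19,50] -> hit [88/3,106/3], descend [2, 14]
    N2 x:[3,28] y:[88/3,34] z:[22,50] -> miss, prune
    N14 x:[27,39] y:[30,106/3] z:[19,43] -> hit [30,106/3], descend [1, 8]
      N1 x:[31,37] y:[91/3,106/3] z:[29,43] -> hit [31,106/3] leaf, test {P1@t=31, P5(miss)}
      N8 x:[27,39] y:[30,98/3] z:[19,31] -> hit [30,31] leaf, test {P6(miss), P15(miss), P17(miss)}
  N13 x:[1,41] y:[65/3,88/3] z:[17,57] -> hit [65/3,88/3], descend [3, 4]
    N3 x:[23,41] y:[23,26] z:[28,53] -> miss, prune
    N4 x:[1,24] y:[65/3,88/3] z:[17,57] -> hit [65/3,24], descend [7, 9]
      N7 x:[1,24] y:[25,86/3] z:[17,42] -> miss, prune
      N9 x:[2,20] y:[65/3,88/3] z:[43,57] -> miss, prune

Summary -> nodes [0, 12, 2, 14, 1, 8, 13, 3, 4, 7, 9]; box-tests=11; leaf-entries=2; first=P1

== RESULT ==
[0, 12, 2, 14, 1, 8, 13, 3, 4, 7, 9]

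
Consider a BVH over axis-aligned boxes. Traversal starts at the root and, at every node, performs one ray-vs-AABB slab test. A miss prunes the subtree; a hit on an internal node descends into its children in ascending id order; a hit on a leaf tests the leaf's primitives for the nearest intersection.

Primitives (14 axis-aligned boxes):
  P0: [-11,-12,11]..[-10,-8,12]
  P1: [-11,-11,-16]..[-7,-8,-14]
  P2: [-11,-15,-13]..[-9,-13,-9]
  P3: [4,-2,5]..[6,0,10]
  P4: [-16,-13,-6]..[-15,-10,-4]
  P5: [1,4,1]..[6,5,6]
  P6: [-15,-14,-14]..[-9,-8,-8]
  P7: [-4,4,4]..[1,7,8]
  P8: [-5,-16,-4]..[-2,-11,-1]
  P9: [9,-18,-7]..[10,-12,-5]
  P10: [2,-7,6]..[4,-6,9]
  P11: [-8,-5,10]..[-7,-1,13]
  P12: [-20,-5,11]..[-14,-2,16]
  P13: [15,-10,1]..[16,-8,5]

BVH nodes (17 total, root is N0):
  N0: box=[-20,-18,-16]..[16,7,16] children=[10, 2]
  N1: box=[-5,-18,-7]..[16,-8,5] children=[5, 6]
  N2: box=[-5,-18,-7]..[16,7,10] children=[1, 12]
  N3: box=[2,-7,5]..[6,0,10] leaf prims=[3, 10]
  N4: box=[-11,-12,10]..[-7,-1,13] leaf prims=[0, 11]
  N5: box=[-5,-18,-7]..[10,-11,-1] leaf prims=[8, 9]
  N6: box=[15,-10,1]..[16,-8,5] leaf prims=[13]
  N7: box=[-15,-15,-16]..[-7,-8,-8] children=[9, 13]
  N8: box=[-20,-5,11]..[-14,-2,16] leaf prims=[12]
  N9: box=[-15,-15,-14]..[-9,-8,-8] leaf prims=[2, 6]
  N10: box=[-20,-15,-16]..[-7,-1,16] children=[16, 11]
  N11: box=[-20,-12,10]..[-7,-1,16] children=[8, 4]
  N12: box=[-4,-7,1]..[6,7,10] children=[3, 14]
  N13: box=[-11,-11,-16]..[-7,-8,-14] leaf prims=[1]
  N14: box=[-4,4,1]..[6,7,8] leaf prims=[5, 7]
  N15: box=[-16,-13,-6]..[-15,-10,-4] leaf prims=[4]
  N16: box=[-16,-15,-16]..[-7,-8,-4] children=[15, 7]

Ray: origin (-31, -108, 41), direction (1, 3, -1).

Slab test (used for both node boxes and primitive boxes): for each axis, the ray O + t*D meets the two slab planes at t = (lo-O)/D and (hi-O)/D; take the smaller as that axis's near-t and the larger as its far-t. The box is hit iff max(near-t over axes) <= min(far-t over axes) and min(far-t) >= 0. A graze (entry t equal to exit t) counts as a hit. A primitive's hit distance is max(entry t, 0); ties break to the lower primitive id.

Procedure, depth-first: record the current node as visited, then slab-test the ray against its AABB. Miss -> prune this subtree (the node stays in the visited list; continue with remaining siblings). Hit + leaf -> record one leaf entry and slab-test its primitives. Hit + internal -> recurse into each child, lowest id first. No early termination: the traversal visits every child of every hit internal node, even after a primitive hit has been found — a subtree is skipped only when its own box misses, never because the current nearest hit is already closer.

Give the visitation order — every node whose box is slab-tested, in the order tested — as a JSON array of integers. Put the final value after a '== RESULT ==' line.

Traverse from the root:
N0 x:[11,47] y:[30,115/3] z:[25,57] -> hit [30,115/3], descend [2, 10]
  N2 x:[26,47] y:[30,115/3] z:[31,48] -> hit [31,115/3], descend [1, 12]
    N1 x:[26,47] y:[30,100/3] z:[36,48] -> miss, prune
    N12 x:[27,37] y:[101/3,115/3] z:[31,40] -> hit [101/3,37], descend [3, 14]
      N3 x:[33,37] y:[101/3,36] z:[31,36] -> hit [101/3,36] leaf, test {P3@t=106/3, P10@t=101/3}
      N14 x:[27,37] y:[112/3,115/3] z:[33,40] -> miss, prune
  N10 x:[11,24] y:[31,107/3] z:[25,57] -> miss, prune

7 AABB tests over nodes [0, 2, 1, 12, 3, 14, 10]; 1 leaf entered; closest P10.

== RESULT ==
[0, 2, 1, 12, 3, 14, 10]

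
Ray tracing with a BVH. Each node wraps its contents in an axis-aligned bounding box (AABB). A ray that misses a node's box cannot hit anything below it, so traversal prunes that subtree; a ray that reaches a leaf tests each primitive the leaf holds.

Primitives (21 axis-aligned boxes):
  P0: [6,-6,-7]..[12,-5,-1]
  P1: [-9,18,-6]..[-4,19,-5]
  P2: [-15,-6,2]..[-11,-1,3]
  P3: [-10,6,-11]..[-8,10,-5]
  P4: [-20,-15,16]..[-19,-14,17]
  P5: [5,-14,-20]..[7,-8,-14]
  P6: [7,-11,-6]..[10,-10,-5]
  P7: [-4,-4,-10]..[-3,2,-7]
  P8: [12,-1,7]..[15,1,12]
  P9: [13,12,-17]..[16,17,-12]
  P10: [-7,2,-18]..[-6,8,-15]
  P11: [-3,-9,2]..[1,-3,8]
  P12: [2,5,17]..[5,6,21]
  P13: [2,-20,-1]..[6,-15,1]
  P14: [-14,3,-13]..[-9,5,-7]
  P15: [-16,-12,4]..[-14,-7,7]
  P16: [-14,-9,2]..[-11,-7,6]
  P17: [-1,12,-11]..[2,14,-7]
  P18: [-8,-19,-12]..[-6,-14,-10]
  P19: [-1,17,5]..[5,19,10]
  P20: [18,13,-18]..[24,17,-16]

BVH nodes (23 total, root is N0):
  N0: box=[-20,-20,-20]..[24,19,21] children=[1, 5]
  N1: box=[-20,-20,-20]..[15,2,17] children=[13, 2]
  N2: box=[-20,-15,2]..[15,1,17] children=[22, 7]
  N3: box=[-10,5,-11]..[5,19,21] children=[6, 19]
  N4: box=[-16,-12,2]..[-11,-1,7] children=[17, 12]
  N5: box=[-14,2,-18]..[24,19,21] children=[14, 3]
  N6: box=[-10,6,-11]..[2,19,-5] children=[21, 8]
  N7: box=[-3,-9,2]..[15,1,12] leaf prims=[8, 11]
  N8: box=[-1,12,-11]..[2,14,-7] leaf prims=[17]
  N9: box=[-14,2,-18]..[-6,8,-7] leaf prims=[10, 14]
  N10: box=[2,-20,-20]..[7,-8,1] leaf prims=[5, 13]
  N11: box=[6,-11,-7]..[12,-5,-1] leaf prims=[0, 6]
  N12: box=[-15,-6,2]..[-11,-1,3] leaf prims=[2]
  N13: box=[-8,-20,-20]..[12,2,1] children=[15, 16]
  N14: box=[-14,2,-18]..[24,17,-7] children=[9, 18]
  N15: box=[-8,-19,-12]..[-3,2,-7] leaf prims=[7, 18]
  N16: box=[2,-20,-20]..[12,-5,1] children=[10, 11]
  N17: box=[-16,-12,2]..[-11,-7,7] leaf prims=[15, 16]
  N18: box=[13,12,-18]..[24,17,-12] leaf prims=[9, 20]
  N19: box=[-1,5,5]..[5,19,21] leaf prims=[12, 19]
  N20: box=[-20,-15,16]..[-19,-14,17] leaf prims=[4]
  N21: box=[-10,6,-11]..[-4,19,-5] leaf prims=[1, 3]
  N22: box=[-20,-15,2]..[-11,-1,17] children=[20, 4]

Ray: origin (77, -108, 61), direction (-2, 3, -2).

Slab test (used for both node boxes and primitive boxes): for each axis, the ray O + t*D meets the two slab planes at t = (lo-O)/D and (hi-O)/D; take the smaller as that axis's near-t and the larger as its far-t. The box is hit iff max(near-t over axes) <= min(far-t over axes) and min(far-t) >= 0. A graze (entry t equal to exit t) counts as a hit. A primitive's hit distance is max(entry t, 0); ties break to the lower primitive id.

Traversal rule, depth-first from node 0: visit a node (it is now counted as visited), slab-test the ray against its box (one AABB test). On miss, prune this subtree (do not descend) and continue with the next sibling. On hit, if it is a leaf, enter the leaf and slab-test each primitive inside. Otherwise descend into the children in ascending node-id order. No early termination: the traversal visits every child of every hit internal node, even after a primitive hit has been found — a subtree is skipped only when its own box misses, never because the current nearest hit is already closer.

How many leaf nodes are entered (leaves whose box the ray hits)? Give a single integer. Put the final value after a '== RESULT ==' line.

Walk:
N0 x:[53/2,97/2] y:[88/3,127/3] z:[20,81/2] -> hit [88/3,81/2], descend [1, 5]
  N1 x:[31,97/2] y:[88/3,110/3] z:[22,81/2] -> hit [31,110/3], descend [2, 13]
    N2 x:[31,97/2] y:[31,109/3] z:[22,59/2] -> miss, prune
    N13 x:[65/2,85/2] y:[88/3,110/3] z:[30,81/2] -> hit [65/2,110/3], descend [15, 16]
      N15 x:[40,85/2] y:[89/3,110/3] z:[34,73/2] -> miss, prune
      N16 x:[65/2,75/2] y:[88/3,103/3] z:[30,81/2] -> hit [65/2,103/3], descend [10, 11]
        N10 x:[35,75/2] y:[88/3,100/3] z:[30,81/2] -> miss, prune
        N11 x:[65/2,71/2] y:[97/3,103/3] z:[31,34] -> hit [65/2,34] leaf, test {P0@t=34, P6(miss)}
  N5 x:[53/2,91/2] y:[110/3,127/3] z:[20,79/2] -> hit [110/3,79/2], descend [3, 14]
    N3 x:[36,87/2] y:[113/3,127/3] z:[20,36] -> miss, prune
    N14 x:[53/2,91/2] y:[110/3,125/3] z:[34,79/2] -> hit [110/3,79/2], descend [9, 18]
      N9 x:[83/2,91/2] y:[110/3,116/3] z:[34,79/2] -> miss, prune
      N18 x:[53/2,32] y:[40,125/3] z:[73/2,79/2] -> miss, prune

order=[0, 1, 2, 13, 15, 16, 10, 11, 5, 3, 14, 9, 18]  |boxes|=13  |leaves|=1  hit=P0

== RESULT ==
1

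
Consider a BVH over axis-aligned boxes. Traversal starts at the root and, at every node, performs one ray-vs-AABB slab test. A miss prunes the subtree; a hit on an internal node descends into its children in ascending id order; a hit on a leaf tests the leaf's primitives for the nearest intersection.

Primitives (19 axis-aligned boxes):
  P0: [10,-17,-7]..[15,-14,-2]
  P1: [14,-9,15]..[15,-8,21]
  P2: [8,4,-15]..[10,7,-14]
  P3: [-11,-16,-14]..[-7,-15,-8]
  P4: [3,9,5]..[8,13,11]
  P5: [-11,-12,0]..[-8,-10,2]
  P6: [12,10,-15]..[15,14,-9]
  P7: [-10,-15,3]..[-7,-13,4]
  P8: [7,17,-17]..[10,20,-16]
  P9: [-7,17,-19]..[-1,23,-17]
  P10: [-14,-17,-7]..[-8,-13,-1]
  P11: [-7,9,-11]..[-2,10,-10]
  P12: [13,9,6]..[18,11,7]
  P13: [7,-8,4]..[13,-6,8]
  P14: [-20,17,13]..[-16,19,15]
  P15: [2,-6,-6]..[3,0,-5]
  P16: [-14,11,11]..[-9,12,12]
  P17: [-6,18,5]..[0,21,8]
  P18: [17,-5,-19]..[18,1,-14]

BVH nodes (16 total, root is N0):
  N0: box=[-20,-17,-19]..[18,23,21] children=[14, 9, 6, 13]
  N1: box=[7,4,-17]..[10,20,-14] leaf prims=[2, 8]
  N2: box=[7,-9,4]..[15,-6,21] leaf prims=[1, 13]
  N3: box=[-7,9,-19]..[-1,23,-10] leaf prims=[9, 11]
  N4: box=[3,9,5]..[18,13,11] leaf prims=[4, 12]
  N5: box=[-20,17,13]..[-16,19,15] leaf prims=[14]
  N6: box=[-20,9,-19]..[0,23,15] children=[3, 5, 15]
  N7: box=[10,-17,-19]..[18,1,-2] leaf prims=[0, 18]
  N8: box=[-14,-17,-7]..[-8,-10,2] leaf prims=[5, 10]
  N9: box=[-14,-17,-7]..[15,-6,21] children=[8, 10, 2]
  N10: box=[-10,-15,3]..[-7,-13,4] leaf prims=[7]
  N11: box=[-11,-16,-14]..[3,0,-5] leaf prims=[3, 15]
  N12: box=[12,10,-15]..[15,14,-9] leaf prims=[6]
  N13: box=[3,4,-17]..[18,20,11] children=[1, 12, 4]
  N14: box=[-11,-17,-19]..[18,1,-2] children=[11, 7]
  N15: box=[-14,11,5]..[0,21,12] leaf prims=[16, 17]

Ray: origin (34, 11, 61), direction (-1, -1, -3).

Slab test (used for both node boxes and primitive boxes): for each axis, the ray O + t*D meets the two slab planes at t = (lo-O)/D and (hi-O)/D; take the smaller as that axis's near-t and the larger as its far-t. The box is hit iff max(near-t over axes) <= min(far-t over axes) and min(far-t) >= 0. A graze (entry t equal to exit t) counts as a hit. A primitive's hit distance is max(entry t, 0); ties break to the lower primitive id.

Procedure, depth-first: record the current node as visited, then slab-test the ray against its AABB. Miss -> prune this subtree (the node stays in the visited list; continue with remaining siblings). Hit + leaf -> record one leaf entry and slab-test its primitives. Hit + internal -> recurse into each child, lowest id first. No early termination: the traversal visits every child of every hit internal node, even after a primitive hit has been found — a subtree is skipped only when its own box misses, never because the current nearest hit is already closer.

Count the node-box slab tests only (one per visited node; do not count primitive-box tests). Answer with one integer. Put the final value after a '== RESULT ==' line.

Walk:
N0 x:[16,54] y:[-12,28] z:[40/3,80/3] -> hit [16,80/3], descend [6, 9, 13, 14]
  N6 x:[34,54] y:[-12,2] z:[46/3,80/3] -> miss, prune
  N9 x:[19,48] y:[17,28] z:[40/3,68/3] -> hit [19,68/3], descend [2, 8, 10]
    N2 x:[19,27] y:[17,20] z:[40/3,19] -> hit [19,19] leaf, test {P1(miss), P13(miss)}
    N8 x:[42,48] y:[21,28] z:[59/3,68/3] -> miss, prune
    N10 x:[41,44] y:[24,26] z:[19,58/3] -> miss, prune
  N13 x:[16,31] y:[-9,7] z:[50/3,26] -> miss, prune
  N14 x:[16,45] y:[10,28] z:[21,80/3] -> hit [21,80/3], descend [7, 11]
    N7 x:[16,24] y:[10,28] z:[21,80/3] -> hit [21,24] leaf, test {P0(miss), P18(miss)}
    N11 x:[31,45] y:[11,27] z:[22,25] -> miss, prune

Visited [0, 6, 9, 2, 8, 10, 13, 14, 7, 11]. Tests: 10 box, 2 leaf. Nearest: miss.

== RESULT ==
10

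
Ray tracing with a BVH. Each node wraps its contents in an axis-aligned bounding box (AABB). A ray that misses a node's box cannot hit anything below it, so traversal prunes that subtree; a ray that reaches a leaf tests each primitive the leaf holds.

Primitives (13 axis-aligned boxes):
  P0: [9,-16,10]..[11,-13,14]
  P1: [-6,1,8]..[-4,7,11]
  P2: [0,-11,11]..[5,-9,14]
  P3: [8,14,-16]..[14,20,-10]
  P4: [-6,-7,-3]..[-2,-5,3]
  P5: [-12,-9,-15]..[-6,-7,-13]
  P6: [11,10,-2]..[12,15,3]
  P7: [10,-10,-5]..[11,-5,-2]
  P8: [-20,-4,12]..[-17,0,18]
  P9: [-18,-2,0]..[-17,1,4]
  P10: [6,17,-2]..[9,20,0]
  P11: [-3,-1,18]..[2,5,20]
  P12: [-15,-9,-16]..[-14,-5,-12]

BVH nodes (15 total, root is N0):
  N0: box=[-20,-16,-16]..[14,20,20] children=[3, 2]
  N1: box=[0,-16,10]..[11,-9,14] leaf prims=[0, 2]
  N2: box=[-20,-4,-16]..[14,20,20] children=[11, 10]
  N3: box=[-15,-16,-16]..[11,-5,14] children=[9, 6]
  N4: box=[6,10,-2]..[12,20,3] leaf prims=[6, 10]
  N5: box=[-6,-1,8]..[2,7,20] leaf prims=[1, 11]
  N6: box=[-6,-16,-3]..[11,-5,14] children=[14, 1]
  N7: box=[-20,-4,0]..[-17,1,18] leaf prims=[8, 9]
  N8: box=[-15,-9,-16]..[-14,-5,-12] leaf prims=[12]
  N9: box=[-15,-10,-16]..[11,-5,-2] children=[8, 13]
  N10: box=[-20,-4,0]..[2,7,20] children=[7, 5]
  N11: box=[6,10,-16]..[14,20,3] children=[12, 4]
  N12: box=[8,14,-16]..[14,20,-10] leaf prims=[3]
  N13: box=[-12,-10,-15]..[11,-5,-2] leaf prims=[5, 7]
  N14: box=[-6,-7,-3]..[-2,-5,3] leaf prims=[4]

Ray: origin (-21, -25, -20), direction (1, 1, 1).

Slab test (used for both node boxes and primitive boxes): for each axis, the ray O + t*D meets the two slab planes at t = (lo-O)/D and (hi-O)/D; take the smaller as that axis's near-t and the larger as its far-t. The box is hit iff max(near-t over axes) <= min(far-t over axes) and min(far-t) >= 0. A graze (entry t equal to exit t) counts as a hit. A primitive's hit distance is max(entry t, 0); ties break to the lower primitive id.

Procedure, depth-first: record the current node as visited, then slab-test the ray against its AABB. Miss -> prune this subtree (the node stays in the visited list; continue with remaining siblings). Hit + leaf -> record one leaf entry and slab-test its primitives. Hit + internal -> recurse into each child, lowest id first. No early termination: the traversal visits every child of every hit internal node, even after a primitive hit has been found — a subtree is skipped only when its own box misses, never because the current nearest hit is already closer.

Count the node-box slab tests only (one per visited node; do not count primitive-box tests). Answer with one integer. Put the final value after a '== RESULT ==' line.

Traverse from the root:
N0 x:[1,35] y:[9,45] z:[4,40] -> hit [9,35], descend [2, 3]
  N2 x:[1,35] y:[21,45] z:[4,40] -> hit [21,35], descend [10, 11]
    N10 x:[1,23] y:[21,32] z:[20,40] -> hit [21,23], descend [5, 7]
      N5 x:[15,23] y:[24,32] z:[28,40] -> miss, prune
      N7 x:[1,4] y:[21,26] z:[20,38] -> miss, prune
    N11 x:[27,35] y:[35,45] z:[4,23] -> miss, prune
  N3 x:[6,32] y:[9,20] z:[4,34] -> hit [9,20], descend [6, 9]
    N6 x:[15,32] y:[9,20] z:[17,34] -> hit [17,20], descend [1, 14]
      N1 x:[21,32] y:[9,16] z:[30,34] -> miss, prune
      N14 x:[15,19] y:[18,20] z:[17,23] -> hit [18,19] leaf, test {P4@t=18}
    N9 x:[6,32] y:[15,20] z:[4,18] -> hit [15,18], descend [8, 13]
      N8 x:[6,7] y:[16,20] z:[4,8] -> miss, prune
      N13 x:[9,32] y:[15,20] z:[5,18] -> hit [15,18] leaf, test {P5(miss), P7(miss)}

13 AABB tests over nodes [0, 2, 10, 5, 7, 11, 3, 6, 1, 14, 9, 8, 13]; 2 leaves entered; closest P4.

== RESULT ==
13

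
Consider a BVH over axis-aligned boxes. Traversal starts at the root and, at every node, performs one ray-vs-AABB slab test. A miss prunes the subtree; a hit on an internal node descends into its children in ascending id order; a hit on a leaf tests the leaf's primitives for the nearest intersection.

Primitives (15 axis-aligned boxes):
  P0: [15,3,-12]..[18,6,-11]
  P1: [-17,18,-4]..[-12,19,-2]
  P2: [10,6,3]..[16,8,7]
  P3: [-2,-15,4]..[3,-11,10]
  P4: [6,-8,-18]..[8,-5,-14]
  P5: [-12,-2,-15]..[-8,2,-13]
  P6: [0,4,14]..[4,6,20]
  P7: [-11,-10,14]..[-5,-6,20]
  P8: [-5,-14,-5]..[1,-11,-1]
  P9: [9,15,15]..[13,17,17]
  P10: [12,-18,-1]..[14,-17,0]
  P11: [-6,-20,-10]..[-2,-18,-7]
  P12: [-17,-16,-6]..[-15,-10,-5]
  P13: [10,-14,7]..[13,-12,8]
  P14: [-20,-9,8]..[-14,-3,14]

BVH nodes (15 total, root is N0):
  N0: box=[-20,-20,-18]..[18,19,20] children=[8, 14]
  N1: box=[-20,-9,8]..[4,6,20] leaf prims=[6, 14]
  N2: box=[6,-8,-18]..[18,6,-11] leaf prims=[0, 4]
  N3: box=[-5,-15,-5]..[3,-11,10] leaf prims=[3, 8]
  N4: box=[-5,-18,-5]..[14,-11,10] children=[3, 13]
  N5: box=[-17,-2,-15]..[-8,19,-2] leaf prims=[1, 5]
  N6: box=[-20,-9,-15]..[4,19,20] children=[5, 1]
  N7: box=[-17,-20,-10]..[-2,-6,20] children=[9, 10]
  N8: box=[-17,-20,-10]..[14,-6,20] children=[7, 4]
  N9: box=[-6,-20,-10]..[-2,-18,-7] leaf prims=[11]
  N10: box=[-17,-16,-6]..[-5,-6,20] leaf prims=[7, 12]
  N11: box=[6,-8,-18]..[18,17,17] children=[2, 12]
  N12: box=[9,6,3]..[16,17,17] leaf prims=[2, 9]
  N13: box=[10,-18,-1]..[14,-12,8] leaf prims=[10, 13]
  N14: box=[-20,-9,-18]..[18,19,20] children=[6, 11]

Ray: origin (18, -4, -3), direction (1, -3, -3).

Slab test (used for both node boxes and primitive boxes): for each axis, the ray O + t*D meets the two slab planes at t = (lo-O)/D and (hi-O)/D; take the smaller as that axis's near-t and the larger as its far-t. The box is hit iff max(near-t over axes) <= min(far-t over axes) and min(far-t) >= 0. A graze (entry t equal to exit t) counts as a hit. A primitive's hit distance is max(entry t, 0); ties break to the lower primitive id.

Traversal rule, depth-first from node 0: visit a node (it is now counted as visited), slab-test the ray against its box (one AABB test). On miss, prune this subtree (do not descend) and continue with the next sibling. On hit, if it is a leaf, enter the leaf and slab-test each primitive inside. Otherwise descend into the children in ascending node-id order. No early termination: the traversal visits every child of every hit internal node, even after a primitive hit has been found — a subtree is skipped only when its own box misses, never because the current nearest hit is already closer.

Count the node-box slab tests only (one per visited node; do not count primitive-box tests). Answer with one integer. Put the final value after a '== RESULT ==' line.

Walk:
N0 x:[-38,0] y:[-23/3,16/3] z:[-23/3,5] -> hit [-23/3,0], descend [8, 14]
  N8 x:[-35,-4] y:[2/3,16/3] z:[-23/3,7/3] -> miss, prune
  N14 x:[-38,0] y:[-23/3,5/3] z:[-23/3,5] -> hit [-23/3,0], descend [6, 11]
    N6 x:[-38,-14] y:[-23/3,5/3] z:[-23/3,4] -> miss, prune
    N11 x:[-12,0] y:[-7,4/3] z:[-20/3,5] -> hit [-20/3,0], descend [2, 12]
      N2 x:[-12,0] y:[-10/3,4/3] z:[8/3,5] -> miss, prune
      N12 x:[-9,-2] y:[-7,-10/3] z:[-20/3,-2] -> miss, prune

order=[0, 8, 14, 6, 11, 2, 12]  |boxes|=7  |leaves|=0  hit=miss

== RESULT ==
7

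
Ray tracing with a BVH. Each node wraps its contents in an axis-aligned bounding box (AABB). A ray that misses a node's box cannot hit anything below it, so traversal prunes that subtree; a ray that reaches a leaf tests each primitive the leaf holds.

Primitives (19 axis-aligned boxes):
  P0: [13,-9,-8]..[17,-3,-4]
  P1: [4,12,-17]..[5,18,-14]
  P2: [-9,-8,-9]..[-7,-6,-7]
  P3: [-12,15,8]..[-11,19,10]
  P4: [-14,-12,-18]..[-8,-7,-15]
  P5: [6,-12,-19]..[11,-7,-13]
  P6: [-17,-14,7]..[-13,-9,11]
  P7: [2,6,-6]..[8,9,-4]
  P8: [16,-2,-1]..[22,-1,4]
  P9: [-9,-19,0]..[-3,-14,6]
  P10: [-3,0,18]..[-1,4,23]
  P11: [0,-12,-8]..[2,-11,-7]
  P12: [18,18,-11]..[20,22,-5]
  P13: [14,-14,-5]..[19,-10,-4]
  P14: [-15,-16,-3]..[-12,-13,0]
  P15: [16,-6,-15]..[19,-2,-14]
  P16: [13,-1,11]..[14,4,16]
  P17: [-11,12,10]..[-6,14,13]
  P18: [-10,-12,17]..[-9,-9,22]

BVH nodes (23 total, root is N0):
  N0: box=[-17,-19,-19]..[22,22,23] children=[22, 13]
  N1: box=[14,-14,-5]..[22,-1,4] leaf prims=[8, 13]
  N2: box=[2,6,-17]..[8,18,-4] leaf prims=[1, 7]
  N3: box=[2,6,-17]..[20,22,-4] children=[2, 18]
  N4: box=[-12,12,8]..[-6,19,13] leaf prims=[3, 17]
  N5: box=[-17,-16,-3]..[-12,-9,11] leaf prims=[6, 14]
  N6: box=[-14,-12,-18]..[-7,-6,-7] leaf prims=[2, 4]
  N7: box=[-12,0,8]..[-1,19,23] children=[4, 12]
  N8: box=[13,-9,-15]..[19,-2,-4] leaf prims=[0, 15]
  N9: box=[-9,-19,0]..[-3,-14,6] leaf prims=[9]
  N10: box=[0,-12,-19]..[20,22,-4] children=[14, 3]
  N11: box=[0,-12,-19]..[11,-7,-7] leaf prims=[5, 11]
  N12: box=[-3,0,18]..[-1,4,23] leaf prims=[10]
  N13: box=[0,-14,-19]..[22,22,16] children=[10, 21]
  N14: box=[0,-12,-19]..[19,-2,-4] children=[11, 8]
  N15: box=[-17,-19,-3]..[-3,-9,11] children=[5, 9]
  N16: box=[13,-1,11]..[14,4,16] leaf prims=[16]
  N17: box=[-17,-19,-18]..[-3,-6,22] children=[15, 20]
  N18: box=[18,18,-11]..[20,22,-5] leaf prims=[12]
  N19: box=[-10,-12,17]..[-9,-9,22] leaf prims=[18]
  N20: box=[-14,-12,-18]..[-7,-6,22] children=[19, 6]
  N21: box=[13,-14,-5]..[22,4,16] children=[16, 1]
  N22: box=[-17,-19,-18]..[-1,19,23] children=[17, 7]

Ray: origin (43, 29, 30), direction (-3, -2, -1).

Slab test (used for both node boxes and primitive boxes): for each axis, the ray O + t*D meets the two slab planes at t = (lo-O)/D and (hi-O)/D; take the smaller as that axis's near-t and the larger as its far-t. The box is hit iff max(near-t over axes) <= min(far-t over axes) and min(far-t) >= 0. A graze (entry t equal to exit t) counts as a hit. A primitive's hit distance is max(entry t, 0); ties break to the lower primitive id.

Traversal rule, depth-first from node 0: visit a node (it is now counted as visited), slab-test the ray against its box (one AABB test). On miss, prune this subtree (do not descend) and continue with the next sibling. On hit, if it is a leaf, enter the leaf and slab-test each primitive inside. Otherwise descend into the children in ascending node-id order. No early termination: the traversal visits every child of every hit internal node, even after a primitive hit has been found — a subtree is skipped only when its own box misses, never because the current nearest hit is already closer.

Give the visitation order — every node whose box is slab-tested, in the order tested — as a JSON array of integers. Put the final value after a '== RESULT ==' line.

Walk:
N0 x:[7,20] y:[7/2,24] z:[7,49] -> hit [7,20], descend [13, 22]
  N13 x:[7,43/3] y:[7/2,43/2] z:[14,49] -> hit [14,43/3], descend [10, 21]
    N10 x:[23/3,43/3] y:[7/2,41/2] z:[34,49] -> miss, prune
    N21 x:[7,10] y:[25/2,43/2] z:[14,35] -> miss, prune
  N22 x:[44/3,20] y:[5,24] z:[7,48] -> hit [44/3,20], descend [7, 17]
    N7 x:[44/3,55/3] y:[5,29/2] z:[7,22] -> miss, prune
    N17 x:[46/3,20] y:[35/2,24] z:[8,48] -> hit [35/2,20], descend [15, 20]
      N15 x:[46/3,20] y:[19,24] z:[19,33] -> hit [19,20], descend [5, 9]
        N5 x:[55/3,20] y:[19,45/2] z:[19,33] -> hit [19,20] leaf, test {P6@t=19, P14(miss)}
        N9 x:[46/3,52/3] y:[43/2,24] z:[24,30] -> miss, prune
      N20 x:[50/3,19] y:[35/2,41/2] z:[8,48] -> hit [35/2,19], descend [6, 19]
        N6 x:[50/3,19] y:[35/2,41/2] z:[37,48] -> miss, prune
        N19 x:[52/3,53/3] y:[19,41/2] z:[8,13] -> miss, prune

Summary -> nodes [0, 13, 10, 21, 22, 7, 17, 15, 5, 9, 20, 6, 19]; box-tests=13; leaf-entries=1; first=P6

== RESULT ==
[0, 13, 10, 21, 22, 7, 17, 15, 5, 9, 20, 6, 19]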